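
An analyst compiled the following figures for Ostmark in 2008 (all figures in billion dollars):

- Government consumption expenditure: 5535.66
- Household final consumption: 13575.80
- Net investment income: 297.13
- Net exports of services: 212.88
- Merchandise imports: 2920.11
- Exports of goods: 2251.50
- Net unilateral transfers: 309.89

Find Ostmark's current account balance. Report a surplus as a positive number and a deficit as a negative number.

Goods balance = 2251.50 - 2920.11 = -668.61
Services balance = 212.88
Trade balance (goods + services) = -668.61 + 212.88 = -455.73
Net primary income = 297.13
Net secondary income = 309.89
Current account = -455.73 + 297.13 + 309.89 = 151.29

151.29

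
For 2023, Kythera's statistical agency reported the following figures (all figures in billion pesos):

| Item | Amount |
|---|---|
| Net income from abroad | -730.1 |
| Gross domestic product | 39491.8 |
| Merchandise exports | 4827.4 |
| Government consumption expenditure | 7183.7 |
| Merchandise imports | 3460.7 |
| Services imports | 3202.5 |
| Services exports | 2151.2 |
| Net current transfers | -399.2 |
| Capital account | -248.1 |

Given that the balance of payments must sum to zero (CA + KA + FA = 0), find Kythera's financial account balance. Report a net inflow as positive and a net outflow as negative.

1062.0

Goods balance = 4827.4 - 3460.7 = 1366.7
Services balance = 2151.2 - 3202.5 = -1051.3
Trade balance (goods + services) = 1366.7 + (-1051.3) = 315.4
Net primary income = -730.1
Net secondary income = -399.2
Current account = 315.4 + (-730.1) + (-399.2) = -813.9
Financial account = -(-813.9 + (-248.1)) = 1062.0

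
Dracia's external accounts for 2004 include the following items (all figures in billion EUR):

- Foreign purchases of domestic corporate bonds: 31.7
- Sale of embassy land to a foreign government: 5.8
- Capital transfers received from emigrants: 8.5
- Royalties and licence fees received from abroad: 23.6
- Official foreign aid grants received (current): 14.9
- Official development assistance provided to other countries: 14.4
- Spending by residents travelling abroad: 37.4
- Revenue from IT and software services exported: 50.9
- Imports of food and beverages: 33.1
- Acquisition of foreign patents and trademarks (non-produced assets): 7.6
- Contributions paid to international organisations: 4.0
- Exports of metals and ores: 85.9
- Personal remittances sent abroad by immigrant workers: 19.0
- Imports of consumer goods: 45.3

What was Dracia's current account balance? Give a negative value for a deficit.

Goods: -33.1 + 85.9 - 45.3 = 7.5
Services: 50.9 - 37.4 + 23.6 = 37.1
Secondary income: -14.4 - 19.0 + 14.9 - 4.0 = -22.5
Current account = 7.5 + 37.1 + (-22.5) = 22.1
(Excluded from the current account — financial account: foreign purchases of domestic corporate bonds 31.7; capital account: sale of embassy land to a foreign government 5.8, capital transfers received from emigrants 8.5, acquisition of foreign patents and trademarks (non-produced assets) 7.6.)

22.1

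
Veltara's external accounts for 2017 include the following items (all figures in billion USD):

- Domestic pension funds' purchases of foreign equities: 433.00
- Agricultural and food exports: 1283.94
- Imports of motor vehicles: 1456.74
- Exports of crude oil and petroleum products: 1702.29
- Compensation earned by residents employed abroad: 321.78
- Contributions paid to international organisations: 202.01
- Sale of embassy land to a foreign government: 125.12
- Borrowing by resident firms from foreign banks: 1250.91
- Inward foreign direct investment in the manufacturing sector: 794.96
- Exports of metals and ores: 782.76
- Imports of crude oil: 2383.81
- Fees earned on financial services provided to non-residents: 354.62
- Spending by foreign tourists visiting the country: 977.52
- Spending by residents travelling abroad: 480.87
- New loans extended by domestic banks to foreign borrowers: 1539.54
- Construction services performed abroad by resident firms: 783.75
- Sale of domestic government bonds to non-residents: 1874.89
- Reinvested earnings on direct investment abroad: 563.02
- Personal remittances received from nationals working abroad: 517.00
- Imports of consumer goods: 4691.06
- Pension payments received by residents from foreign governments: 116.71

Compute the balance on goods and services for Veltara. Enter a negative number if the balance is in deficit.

Goods: -4691.06 - 1456.74 - 2383.81 + 1702.29 + 1283.94 + 782.76 = -4762.62
Services: 977.52 - 480.87 + 783.75 + 354.62 = 1635.02
Trade balance = -4762.62 + 1635.02 = -3127.60
(Excluded from the trade balance — financial account: domestic pension funds' purchases of foreign equities 433.00, borrowing by resident firms from foreign banks 1250.91, inward foreign direct investment in the manufacturing sector 794.96, new loans extended by domestic banks to foreign borrowers 1539.54, sale of domestic government bonds to non-residents 1874.89; primary income: compensation earned by residents employed abroad 321.78, reinvested earnings on direct investment abroad 563.02; secondary income: contributions paid to international organisations 202.01, personal remittances received from nationals working abroad 517.00, pension payments received by residents from foreign governments 116.71; capital account: sale of embassy land to a foreign government 125.12.)

-3127.60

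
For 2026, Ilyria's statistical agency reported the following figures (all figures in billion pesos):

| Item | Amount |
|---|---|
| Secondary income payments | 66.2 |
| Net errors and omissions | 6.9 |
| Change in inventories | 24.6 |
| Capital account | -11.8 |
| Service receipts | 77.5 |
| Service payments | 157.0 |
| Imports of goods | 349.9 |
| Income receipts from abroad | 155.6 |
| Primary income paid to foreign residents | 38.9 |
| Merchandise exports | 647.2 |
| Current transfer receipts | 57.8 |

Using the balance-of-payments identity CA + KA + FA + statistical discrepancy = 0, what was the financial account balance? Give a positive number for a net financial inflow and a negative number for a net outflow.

-321.2

Goods balance = 647.2 - 349.9 = 297.3
Services balance = 77.5 - 157.0 = -79.5
Trade balance (goods + services) = 297.3 + (-79.5) = 217.8
Net primary income = 155.6 - 38.9 = 116.7
Net secondary income = 57.8 - 66.2 = -8.4
Current account = 217.8 + 116.7 + (-8.4) = 326.1
Financial account = -(326.1 + (-11.8) + 6.9) = -321.2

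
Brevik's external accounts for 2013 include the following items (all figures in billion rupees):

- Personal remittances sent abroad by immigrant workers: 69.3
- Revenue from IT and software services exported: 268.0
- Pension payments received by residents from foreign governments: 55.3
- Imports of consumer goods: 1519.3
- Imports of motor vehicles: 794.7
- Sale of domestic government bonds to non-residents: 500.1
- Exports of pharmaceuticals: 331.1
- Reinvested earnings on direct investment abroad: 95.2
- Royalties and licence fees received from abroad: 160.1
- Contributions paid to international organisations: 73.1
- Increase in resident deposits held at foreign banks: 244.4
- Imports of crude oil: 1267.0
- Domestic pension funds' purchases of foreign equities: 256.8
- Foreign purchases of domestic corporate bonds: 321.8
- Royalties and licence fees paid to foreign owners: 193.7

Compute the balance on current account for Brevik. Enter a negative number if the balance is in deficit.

-3007.4

Goods: 331.1 - 1267.0 - 1519.3 - 794.7 = -3249.9
Services: 268.0 - 193.7 + 160.1 = 234.4
Primary income: 95.2
Secondary income: 55.3 - 73.1 - 69.3 = -87.1
Current account = (-3249.9) + 234.4 + 95.2 + (-87.1) = -3007.4
(Excluded from the current account — financial account: sale of domestic government bonds to non-residents 500.1, increase in resident deposits held at foreign banks 244.4, domestic pension funds' purchases of foreign equities 256.8, foreign purchases of domestic corporate bonds 321.8.)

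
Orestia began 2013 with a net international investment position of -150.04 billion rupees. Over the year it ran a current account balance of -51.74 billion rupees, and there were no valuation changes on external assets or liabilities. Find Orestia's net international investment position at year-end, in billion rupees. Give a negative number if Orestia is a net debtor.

With no valuation effects, change in NIIP = current account = -51.74
End-of-year NIIP = -150.04 + (-51.74) = -201.78

-201.78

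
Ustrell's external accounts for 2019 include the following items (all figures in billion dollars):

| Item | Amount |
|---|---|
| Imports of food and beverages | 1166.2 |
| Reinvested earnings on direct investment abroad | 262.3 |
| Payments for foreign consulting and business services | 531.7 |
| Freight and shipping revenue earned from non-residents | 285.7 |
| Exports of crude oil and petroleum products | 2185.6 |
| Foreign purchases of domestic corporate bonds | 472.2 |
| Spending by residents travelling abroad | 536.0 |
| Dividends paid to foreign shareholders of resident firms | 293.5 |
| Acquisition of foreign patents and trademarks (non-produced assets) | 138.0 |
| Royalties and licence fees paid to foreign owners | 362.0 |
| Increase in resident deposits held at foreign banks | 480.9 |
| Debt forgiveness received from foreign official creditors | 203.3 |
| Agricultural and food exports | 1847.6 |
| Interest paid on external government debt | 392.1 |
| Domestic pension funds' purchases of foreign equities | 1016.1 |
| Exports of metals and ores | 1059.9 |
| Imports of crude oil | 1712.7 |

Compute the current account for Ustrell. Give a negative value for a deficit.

646.9

Goods: 1059.9 - 1166.2 + 2185.6 - 1712.7 + 1847.6 = 2214.2
Services: 285.7 - 362.0 - 536.0 - 531.7 = -1144.0
Primary income: 262.3 - 293.5 - 392.1 = -423.3
Current account = 2214.2 + (-1144.0) + (-423.3) = 646.9
(Excluded from the current account — financial account: foreign purchases of domestic corporate bonds 472.2, increase in resident deposits held at foreign banks 480.9, domestic pension funds' purchases of foreign equities 1016.1; capital account: acquisition of foreign patents and trademarks (non-produced assets) 138.0, debt forgiveness received from foreign official creditors 203.3.)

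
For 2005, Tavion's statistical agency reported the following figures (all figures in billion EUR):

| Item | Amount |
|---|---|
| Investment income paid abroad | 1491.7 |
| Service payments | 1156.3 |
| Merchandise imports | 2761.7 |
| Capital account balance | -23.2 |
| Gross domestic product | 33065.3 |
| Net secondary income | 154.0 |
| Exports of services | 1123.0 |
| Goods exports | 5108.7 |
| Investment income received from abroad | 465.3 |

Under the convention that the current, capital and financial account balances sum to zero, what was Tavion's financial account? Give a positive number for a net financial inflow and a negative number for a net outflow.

Goods balance = 5108.7 - 2761.7 = 2347.0
Services balance = 1123.0 - 1156.3 = -33.3
Trade balance (goods + services) = 2347.0 + (-33.3) = 2313.7
Net primary income = 465.3 - 1491.7 = -1026.4
Net secondary income = 154.0
Current account = 2313.7 + (-1026.4) + 154.0 = 1441.3
Financial account = -(1441.3 + (-23.2)) = -1418.1

-1418.1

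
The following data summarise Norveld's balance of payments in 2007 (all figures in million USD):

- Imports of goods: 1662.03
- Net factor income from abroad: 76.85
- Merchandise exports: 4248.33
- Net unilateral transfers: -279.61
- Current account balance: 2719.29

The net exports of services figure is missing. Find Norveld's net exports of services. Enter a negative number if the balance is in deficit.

335.75

Current account = goods balance + services balance + net primary income + net secondary income
Sum of the known components = 2383.54
Net exports of services = CA - (known components) = 2719.29 - 2383.54 = 335.75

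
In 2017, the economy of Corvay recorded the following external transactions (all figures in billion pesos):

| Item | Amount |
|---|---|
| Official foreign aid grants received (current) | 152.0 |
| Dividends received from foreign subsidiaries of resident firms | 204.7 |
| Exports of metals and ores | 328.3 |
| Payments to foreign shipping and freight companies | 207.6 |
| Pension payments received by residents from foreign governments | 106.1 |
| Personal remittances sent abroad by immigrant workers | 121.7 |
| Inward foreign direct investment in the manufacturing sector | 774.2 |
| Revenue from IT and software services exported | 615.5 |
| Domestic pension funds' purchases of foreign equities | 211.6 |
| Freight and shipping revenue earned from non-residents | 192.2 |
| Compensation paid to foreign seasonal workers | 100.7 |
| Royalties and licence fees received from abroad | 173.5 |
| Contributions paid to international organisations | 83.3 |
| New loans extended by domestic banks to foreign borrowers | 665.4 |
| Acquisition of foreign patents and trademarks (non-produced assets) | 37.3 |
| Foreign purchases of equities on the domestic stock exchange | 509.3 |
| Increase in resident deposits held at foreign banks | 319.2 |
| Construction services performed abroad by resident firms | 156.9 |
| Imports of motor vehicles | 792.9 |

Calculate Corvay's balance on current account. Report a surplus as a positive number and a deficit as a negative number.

623.0

Goods: 328.3 - 792.9 = -464.6
Services: 615.5 + 173.5 + 156.9 - 207.6 + 192.2 = 930.5
Primary income: 204.7 - 100.7 = 104.0
Secondary income: -83.3 + 152.0 - 121.7 + 106.1 = 53.1
Current account = (-464.6) + 930.5 + 104.0 + 53.1 = 623.0
(Excluded from the current account — financial account: inward foreign direct investment in the manufacturing sector 774.2, domestic pension funds' purchases of foreign equities 211.6, new loans extended by domestic banks to foreign borrowers 665.4, foreign purchases of equities on the domestic stock exchange 509.3, increase in resident deposits held at foreign banks 319.2; capital account: acquisition of foreign patents and trademarks (non-produced assets) 37.3.)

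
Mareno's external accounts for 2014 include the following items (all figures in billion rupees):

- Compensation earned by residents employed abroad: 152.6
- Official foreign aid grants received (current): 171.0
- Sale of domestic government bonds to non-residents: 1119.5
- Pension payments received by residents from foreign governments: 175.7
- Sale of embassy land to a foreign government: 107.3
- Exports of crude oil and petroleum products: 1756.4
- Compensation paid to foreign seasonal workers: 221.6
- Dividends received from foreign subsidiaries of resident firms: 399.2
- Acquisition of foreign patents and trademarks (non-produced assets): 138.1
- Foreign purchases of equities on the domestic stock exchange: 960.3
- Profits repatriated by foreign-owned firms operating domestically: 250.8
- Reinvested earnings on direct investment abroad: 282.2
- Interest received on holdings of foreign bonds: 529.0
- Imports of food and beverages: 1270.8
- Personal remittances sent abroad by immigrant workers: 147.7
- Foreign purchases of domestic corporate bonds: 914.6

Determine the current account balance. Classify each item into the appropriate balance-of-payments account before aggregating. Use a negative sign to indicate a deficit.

Goods: -1270.8 + 1756.4 = 485.6
Primary income: -250.8 + 282.2 + 529.0 + 152.6 + 399.2 - 221.6 = 890.6
Secondary income: -147.7 + 175.7 + 171.0 = 199.0
Current account = 485.6 + 890.6 + 199.0 = 1575.2
(Excluded from the current account — financial account: sale of domestic government bonds to non-residents 1119.5, foreign purchases of equities on the domestic stock exchange 960.3, foreign purchases of domestic corporate bonds 914.6; capital account: sale of embassy land to a foreign government 107.3, acquisition of foreign patents and trademarks (non-produced assets) 138.1.)

1575.2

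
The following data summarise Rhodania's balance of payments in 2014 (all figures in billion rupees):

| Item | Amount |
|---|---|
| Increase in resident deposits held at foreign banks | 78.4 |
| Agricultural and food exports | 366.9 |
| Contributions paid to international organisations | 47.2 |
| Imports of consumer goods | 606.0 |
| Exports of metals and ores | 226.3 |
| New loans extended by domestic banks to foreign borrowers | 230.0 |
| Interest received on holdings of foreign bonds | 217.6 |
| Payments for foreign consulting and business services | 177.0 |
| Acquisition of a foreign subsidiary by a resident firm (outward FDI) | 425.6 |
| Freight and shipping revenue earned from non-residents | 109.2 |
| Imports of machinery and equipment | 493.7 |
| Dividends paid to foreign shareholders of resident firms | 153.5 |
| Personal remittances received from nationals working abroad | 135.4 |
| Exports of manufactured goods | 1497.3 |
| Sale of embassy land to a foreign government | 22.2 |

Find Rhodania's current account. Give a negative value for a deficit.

1075.3

Goods: -493.7 - 606.0 + 366.9 + 226.3 + 1497.3 = 990.8
Services: 109.2 - 177.0 = -67.8
Primary income: 217.6 - 153.5 = 64.1
Secondary income: -47.2 + 135.4 = 88.2
Current account = 990.8 + (-67.8) + 64.1 + 88.2 = 1075.3
(Excluded from the current account — financial account: increase in resident deposits held at foreign banks 78.4, new loans extended by domestic banks to foreign borrowers 230.0, acquisition of a foreign subsidiary by a resident firm (outward FDI) 425.6; capital account: sale of embassy land to a foreign government 22.2.)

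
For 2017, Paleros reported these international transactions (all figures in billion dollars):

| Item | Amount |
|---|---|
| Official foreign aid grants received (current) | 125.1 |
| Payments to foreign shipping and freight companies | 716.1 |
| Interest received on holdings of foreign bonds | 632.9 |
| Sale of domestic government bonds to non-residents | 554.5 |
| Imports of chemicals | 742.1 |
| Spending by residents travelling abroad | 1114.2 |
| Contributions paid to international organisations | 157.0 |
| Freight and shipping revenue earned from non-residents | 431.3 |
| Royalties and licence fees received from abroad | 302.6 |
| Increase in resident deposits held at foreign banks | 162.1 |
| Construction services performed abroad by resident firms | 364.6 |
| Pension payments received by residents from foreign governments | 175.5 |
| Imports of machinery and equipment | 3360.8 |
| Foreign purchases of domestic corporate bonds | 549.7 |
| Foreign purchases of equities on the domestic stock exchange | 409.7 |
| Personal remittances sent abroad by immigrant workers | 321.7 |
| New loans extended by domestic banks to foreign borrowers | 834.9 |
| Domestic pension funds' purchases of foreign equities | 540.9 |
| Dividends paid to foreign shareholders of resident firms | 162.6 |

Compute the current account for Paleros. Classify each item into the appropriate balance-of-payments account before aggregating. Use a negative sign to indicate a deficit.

Goods: -3360.8 - 742.1 = -4102.9
Services: 302.6 - 716.1 + 431.3 + 364.6 - 1114.2 = -731.8
Primary income: 632.9 - 162.6 = 470.3
Secondary income: 125.1 - 157.0 + 175.5 - 321.7 = -178.1
Current account = (-4102.9) + (-731.8) + 470.3 + (-178.1) = -4542.5
(Excluded from the current account — financial account: sale of domestic government bonds to non-residents 554.5, increase in resident deposits held at foreign banks 162.1, foreign purchases of domestic corporate bonds 549.7, foreign purchases of equities on the domestic stock exchange 409.7, new loans extended by domestic banks to foreign borrowers 834.9, domestic pension funds' purchases of foreign equities 540.9.)

-4542.5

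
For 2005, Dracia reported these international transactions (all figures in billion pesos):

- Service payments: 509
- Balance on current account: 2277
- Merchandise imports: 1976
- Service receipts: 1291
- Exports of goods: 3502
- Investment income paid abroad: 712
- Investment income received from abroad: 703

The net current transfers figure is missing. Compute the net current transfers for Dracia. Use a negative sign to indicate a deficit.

-22

Current account = goods balance + services balance + net primary income + net secondary income
Sum of the known components = 2299
Net current transfers = CA - (known components) = 2277 - 2299 = -22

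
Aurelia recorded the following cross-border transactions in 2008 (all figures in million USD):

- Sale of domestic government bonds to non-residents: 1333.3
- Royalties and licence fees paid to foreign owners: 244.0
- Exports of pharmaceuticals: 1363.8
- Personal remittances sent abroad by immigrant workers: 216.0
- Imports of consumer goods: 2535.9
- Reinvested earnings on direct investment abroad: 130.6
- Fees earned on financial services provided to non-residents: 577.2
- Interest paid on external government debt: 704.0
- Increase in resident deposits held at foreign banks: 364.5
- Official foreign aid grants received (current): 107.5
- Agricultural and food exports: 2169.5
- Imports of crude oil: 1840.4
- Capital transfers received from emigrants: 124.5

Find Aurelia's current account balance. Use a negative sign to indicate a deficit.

-1191.7

Goods: 2169.5 - 1840.4 + 1363.8 - 2535.9 = -843.0
Services: -244.0 + 577.2 = 333.2
Primary income: 130.6 - 704.0 = -573.4
Secondary income: -216.0 + 107.5 = -108.5
Current account = (-843.0) + 333.2 + (-573.4) + (-108.5) = -1191.7
(Excluded from the current account — financial account: sale of domestic government bonds to non-residents 1333.3, increase in resident deposits held at foreign banks 364.5; capital account: capital transfers received from emigrants 124.5.)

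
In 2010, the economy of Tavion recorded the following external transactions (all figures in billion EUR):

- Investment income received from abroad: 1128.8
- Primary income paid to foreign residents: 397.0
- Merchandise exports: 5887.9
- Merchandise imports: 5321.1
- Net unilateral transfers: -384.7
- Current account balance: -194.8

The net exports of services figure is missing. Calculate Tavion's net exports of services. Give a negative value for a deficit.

Current account = goods balance + services balance + net primary income + net secondary income
Sum of the known components = 913.9
Net exports of services = CA - (known components) = -194.8 - 913.9 = -1108.7

-1108.7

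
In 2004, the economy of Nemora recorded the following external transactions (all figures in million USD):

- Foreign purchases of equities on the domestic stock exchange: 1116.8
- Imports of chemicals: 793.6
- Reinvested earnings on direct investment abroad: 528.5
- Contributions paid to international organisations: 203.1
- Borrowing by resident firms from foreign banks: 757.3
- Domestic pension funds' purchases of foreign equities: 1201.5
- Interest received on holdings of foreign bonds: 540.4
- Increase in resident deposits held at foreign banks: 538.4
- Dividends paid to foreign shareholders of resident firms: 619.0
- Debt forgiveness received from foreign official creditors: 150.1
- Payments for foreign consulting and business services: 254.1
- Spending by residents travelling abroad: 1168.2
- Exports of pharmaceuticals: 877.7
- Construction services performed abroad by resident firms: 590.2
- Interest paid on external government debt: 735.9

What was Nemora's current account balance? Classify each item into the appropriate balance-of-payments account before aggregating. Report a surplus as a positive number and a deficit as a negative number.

Goods: -793.6 + 877.7 = 84.1
Services: 590.2 - 1168.2 - 254.1 = -832.1
Primary income: -619.0 - 735.9 + 528.5 + 540.4 = -286.0
Secondary income: -203.1
Current account = 84.1 + (-832.1) + (-286.0) + (-203.1) = -1237.1
(Excluded from the current account — financial account: foreign purchases of equities on the domestic stock exchange 1116.8, borrowing by resident firms from foreign banks 757.3, domestic pension funds' purchases of foreign equities 1201.5, increase in resident deposits held at foreign banks 538.4; capital account: debt forgiveness received from foreign official creditors 150.1.)

-1237.1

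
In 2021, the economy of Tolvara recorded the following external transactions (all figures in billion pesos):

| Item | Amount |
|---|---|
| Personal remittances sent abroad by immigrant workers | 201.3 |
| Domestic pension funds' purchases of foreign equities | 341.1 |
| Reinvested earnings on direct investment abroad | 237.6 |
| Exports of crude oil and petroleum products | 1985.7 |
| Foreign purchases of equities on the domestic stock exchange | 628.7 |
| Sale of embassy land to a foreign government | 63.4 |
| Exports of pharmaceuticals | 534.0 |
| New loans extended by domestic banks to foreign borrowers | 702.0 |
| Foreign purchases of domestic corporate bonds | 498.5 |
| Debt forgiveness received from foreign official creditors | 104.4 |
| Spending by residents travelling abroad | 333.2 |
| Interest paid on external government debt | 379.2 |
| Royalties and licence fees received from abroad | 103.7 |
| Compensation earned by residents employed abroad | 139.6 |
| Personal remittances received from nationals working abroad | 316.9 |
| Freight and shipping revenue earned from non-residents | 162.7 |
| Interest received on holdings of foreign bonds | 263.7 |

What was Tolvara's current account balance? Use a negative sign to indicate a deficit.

Goods: 1985.7 + 534.0 = 2519.7
Services: 162.7 + 103.7 - 333.2 = -66.8
Primary income: -379.2 + 139.6 + 237.6 + 263.7 = 261.7
Secondary income: -201.3 + 316.9 = 115.6
Current account = 2519.7 + (-66.8) + 261.7 + 115.6 = 2830.2
(Excluded from the current account — financial account: domestic pension funds' purchases of foreign equities 341.1, foreign purchases of equities on the domestic stock exchange 628.7, new loans extended by domestic banks to foreign borrowers 702.0, foreign purchases of domestic corporate bonds 498.5; capital account: sale of embassy land to a foreign government 63.4, debt forgiveness received from foreign official creditors 104.4.)

2830.2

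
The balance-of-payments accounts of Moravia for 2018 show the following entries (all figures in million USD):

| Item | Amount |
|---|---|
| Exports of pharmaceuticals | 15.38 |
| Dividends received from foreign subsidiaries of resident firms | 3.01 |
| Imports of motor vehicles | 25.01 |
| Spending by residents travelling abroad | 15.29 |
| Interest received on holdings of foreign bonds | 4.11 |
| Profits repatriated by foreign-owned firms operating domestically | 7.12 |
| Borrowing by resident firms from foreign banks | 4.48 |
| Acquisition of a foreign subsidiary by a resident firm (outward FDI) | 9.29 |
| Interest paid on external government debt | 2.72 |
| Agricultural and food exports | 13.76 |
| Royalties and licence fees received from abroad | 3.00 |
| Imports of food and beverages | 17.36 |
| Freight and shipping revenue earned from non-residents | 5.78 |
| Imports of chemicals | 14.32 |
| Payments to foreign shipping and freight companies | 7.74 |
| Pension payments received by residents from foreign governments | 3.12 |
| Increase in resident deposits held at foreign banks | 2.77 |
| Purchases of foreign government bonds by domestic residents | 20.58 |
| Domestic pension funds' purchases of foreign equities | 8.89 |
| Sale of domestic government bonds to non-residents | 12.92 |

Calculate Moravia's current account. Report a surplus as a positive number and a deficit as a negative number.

Goods: 13.76 - 25.01 - 14.32 + 15.38 - 17.36 = -27.55
Services: 3.00 + 5.78 - 15.29 - 7.74 = -14.25
Primary income: -7.12 + 3.01 - 2.72 + 4.11 = -2.72
Secondary income: 3.12
Current account = (-27.55) + (-14.25) + (-2.72) + 3.12 = -41.40
(Excluded from the current account — financial account: borrowing by resident firms from foreign banks 4.48, acquisition of a foreign subsidiary by a resident firm (outward FDI) 9.29, increase in resident deposits held at foreign banks 2.77, purchases of foreign government bonds by domestic residents 20.58, domestic pension funds' purchases of foreign equities 8.89, sale of domestic government bonds to non-residents 12.92.)

-41.40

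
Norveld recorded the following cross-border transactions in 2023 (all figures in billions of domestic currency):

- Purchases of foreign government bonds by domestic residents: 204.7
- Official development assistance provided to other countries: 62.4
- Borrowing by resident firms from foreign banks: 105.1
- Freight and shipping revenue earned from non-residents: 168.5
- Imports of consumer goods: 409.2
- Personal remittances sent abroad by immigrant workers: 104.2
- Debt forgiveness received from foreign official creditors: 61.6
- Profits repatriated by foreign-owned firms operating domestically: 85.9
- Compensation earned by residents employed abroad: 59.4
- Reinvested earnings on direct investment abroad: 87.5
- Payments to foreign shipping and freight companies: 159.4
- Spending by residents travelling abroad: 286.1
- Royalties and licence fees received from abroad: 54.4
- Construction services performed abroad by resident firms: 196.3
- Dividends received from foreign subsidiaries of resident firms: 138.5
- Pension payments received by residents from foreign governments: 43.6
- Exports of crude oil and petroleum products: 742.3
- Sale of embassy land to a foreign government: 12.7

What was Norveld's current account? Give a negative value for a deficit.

383.3

Goods: -409.2 + 742.3 = 333.1
Services: -159.4 + 196.3 - 286.1 + 54.4 + 168.5 = -26.3
Primary income: 59.4 + 87.5 + 138.5 - 85.9 = 199.5
Secondary income: 43.6 - 62.4 - 104.2 = -123.0
Current account = 333.1 + (-26.3) + 199.5 + (-123.0) = 383.3
(Excluded from the current account — financial account: purchases of foreign government bonds by domestic residents 204.7, borrowing by resident firms from foreign banks 105.1; capital account: debt forgiveness received from foreign official creditors 61.6, sale of embassy land to a foreign government 12.7.)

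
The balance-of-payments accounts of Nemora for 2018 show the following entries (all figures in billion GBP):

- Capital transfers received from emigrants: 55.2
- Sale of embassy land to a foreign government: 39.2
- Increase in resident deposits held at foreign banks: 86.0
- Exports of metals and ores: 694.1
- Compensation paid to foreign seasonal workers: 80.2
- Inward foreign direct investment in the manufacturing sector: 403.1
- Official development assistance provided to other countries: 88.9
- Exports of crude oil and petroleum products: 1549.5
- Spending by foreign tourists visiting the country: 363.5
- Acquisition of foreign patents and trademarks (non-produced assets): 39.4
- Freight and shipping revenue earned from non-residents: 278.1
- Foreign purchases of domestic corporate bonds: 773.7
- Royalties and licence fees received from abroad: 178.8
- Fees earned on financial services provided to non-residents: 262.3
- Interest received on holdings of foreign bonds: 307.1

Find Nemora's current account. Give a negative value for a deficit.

3464.3

Goods: 1549.5 + 694.1 = 2243.6
Services: 278.1 + 363.5 + 262.3 + 178.8 = 1082.7
Primary income: 307.1 - 80.2 = 226.9
Secondary income: -88.9
Current account = 2243.6 + 1082.7 + 226.9 + (-88.9) = 3464.3
(Excluded from the current account — capital account: capital transfers received from emigrants 55.2, sale of embassy land to a foreign government 39.2, acquisition of foreign patents and trademarks (non-produced assets) 39.4; financial account: increase in resident deposits held at foreign banks 86.0, inward foreign direct investment in the manufacturing sector 403.1, foreign purchases of domestic corporate bonds 773.7.)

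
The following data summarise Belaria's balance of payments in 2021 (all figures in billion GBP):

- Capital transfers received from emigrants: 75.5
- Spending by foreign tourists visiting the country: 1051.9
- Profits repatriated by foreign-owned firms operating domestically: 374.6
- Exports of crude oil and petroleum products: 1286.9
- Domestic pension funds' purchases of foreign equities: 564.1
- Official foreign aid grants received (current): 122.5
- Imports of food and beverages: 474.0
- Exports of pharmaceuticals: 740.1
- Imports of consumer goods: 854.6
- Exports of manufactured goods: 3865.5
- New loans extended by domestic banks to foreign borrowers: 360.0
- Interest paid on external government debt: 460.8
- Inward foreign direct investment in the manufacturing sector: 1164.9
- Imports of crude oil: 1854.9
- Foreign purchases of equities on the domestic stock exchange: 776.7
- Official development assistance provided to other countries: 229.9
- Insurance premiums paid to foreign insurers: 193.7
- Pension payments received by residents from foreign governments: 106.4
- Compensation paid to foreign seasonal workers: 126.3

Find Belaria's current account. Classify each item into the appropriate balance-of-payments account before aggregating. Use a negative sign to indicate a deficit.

Goods: -474.0 - 1854.9 + 3865.5 + 1286.9 - 854.6 + 740.1 = 2709.0
Services: 1051.9 - 193.7 = 858.2
Primary income: -126.3 - 460.8 - 374.6 = -961.7
Secondary income: -229.9 + 106.4 + 122.5 = -1.0
Current account = 2709.0 + 858.2 + (-961.7) + (-1.0) = 2604.5
(Excluded from the current account — capital account: capital transfers received from emigrants 75.5; financial account: domestic pension funds' purchases of foreign equities 564.1, new loans extended by domestic banks to foreign borrowers 360.0, inward foreign direct investment in the manufacturing sector 1164.9, foreign purchases of equities on the domestic stock exchange 776.7.)

2604.5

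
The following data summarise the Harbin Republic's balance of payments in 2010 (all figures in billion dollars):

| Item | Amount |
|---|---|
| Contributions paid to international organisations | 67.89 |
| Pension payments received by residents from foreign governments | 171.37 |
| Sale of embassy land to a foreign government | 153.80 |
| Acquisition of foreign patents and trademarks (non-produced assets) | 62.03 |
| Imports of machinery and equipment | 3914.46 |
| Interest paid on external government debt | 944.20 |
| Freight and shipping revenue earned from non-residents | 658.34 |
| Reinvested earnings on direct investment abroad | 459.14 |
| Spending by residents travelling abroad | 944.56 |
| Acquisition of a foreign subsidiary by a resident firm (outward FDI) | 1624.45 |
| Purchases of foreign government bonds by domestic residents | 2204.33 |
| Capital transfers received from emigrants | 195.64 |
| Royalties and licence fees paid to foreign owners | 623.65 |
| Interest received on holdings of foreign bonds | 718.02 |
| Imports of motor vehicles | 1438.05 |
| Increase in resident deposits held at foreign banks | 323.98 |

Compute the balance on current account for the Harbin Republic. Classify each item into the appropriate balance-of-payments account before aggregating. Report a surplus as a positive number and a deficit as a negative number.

-5925.94

Goods: -1438.05 - 3914.46 = -5352.51
Services: 658.34 - 944.56 - 623.65 = -909.87
Primary income: 459.14 + 718.02 - 944.20 = 232.96
Secondary income: 171.37 - 67.89 = 103.48
Current account = (-5352.51) + (-909.87) + 232.96 + 103.48 = -5925.94
(Excluded from the current account — capital account: sale of embassy land to a foreign government 153.80, acquisition of foreign patents and trademarks (non-produced assets) 62.03, capital transfers received from emigrants 195.64; financial account: acquisition of a foreign subsidiary by a resident firm (outward FDI) 1624.45, purchases of foreign government bonds by domestic residents 2204.33, increase in resident deposits held at foreign banks 323.98.)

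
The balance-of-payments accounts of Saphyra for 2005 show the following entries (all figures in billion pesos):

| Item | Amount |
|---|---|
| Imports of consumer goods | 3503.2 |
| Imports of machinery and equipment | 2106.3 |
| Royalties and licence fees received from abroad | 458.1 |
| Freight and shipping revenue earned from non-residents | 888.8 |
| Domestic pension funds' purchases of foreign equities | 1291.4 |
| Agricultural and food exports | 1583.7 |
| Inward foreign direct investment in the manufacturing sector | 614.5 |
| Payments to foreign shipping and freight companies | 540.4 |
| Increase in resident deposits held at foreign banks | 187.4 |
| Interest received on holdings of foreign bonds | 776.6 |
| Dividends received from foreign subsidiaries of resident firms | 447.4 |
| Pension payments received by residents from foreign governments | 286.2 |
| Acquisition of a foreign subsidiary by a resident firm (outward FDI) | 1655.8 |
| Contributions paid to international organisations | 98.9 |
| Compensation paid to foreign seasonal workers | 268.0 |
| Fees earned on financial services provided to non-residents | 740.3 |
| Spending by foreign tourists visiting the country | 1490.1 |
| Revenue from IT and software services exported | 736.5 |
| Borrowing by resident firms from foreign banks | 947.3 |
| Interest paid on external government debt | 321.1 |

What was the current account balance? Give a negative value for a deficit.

569.8

Goods: 1583.7 - 3503.2 - 2106.3 = -4025.8
Services: -540.4 + 1490.1 + 740.3 + 736.5 + 888.8 + 458.1 = 3773.4
Primary income: 776.6 - 321.1 + 447.4 - 268.0 = 634.9
Secondary income: -98.9 + 286.2 = 187.3
Current account = (-4025.8) + 3773.4 + 634.9 + 187.3 = 569.8
(Excluded from the current account — financial account: domestic pension funds' purchases of foreign equities 1291.4, inward foreign direct investment in the manufacturing sector 614.5, increase in resident deposits held at foreign banks 187.4, acquisition of a foreign subsidiary by a resident firm (outward FDI) 1655.8, borrowing by resident firms from foreign banks 947.3.)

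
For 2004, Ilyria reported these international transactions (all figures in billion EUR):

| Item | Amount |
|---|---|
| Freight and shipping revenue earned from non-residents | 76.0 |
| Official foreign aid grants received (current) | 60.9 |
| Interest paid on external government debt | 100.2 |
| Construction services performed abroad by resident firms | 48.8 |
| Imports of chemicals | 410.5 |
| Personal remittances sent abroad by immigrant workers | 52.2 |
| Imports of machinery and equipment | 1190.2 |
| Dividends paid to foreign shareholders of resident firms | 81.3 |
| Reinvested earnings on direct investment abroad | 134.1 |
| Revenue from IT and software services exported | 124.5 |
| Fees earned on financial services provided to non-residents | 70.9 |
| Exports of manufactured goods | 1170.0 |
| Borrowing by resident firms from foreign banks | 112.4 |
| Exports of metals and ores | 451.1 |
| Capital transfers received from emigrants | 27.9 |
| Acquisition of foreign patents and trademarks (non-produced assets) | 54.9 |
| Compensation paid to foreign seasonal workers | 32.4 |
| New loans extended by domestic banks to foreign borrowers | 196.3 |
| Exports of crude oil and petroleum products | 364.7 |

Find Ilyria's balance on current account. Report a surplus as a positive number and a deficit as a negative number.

Goods: -410.5 - 1190.2 + 364.7 + 451.1 + 1170.0 = 385.1
Services: 48.8 + 76.0 + 70.9 + 124.5 = 320.2
Primary income: -100.2 - 81.3 - 32.4 + 134.1 = -79.8
Secondary income: -52.2 + 60.9 = 8.7
Current account = 385.1 + 320.2 + (-79.8) + 8.7 = 634.2
(Excluded from the current account — financial account: borrowing by resident firms from foreign banks 112.4, new loans extended by domestic banks to foreign borrowers 196.3; capital account: capital transfers received from emigrants 27.9, acquisition of foreign patents and trademarks (non-produced assets) 54.9.)

634.2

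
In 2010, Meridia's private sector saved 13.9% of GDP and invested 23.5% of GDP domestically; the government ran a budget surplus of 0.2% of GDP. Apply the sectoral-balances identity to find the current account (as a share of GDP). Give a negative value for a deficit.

-9.4

By the sectoral-balances identity, CA = (S_private - I) + (T - G).
Private balance = 13.9 - 23.5 = -9.6
Government balance (T - G) = 0.2
CA = -9.6 + 0.2 = -9.4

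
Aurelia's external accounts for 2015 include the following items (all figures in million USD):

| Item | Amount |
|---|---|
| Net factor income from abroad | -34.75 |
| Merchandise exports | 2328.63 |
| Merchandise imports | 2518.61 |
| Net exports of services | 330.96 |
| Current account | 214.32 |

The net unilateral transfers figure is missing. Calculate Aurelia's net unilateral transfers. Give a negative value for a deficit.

108.09

Current account = goods balance + services balance + net primary income + net secondary income
Sum of the known components = 106.23
Net unilateral transfers = CA - (known components) = 214.32 - 106.23 = 108.09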